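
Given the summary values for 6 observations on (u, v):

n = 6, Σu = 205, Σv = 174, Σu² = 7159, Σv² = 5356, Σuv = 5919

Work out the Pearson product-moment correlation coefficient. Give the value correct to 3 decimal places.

-0.119

r = (nΣuv − ΣuΣv) / √[(nΣu² − (Σu)²)(nΣv² − (Σv)²)]
Numerator: 6×5919 − 205×174 = -156
Denominator: √[(42954 − 42025)(32136 − 30276)] = √[929 × 1860] = 1314.5113
r = -156 / 1314.5113 ≈ -0.119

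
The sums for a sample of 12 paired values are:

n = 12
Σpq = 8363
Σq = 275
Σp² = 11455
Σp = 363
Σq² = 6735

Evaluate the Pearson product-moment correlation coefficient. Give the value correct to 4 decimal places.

r = (nΣpq − ΣpΣq) / √[(nΣp² − (Σp)²)(nΣq² − (Σq)²)]
Numerator: 12×8363 − 363×275 = 531
Denominator: √[(137460 − 131769)(80820 − 75625)] = √[5691 × 5195] = 5437.3472
r = 531 / 5437.3472 ≈ 0.0977

0.0977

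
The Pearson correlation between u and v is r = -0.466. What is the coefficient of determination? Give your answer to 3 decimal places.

r² = (-0.466)² = 0.217

0.217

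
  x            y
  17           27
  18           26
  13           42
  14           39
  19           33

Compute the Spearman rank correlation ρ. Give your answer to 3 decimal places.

Rank x: 3, 4, 1, 2, 5
Rank y: 2, 1, 5, 4, 3
d = rank(x) − rank(y): 1, 3, -4, -2, 2; Σd² = 34
ρ = 1 − 6Σd² / [n(n²−1)] = 1 − 6×34 / (5×24) = 1 − 204/120 ≈ -0.700

-0.700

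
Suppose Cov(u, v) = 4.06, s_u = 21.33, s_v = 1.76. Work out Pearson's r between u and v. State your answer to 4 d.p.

r = Cov(u,v) / (s_u · s_v) = 4.06 / (21.33 × 1.76)
  = 4.06 / 37.5408 ≈ 0.1081

0.1081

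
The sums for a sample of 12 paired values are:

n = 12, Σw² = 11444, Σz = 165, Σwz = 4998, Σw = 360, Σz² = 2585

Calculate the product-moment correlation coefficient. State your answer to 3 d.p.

r = (nΣwz − ΣwΣz) / √[(nΣw² − (Σw)²)(nΣz² − (Σz)²)]
Numerator: 12×4998 − 360×165 = 576
Denominator: √[(137328 − 129600)(31020 − 27225)] = √[7728 × 3795] = 5415.5111
r = 576 / 5415.5111 ≈ 0.106

0.106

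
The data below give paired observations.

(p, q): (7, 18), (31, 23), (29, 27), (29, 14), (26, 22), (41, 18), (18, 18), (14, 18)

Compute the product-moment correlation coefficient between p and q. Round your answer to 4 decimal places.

n = 8, Σp = 195, Σq = 158, Σp² = 5569, Σq² = 3234, Σpq = 3914
nΣpq − ΣpΣq = 31312 − 30810 = 502
nΣp² − (Σp)² = 44552 − 38025 = 6527; nΣq² − (Σq)² = 25872 − 24964 = 908
r = 502 / √(6527 × 908) = 502 / 2434.4437 ≈ 0.2062

0.2062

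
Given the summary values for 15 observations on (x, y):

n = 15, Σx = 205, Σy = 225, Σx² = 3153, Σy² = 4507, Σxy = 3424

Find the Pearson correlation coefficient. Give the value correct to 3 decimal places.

0.553

r = (nΣxy − ΣxΣy) / √[(nΣx² − (Σx)²)(nΣy² − (Σy)²)]
Numerator: 15×3424 − 205×225 = 5235
Denominator: √[(47295 − 42025)(67605 − 50625)] = √[5270 × 16980] = 9459.6300
r = 5235 / 9459.6300 ≈ 0.553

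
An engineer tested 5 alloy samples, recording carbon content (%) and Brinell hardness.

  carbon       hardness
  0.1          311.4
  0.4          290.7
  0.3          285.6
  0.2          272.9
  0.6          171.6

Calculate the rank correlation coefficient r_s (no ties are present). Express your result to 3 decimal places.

-0.600

Rank carbon: 1, 4, 3, 2, 5
Rank hardness: 5, 4, 3, 2, 1
d = rank(carbon) − rank(hardness): -4, 0, 0, 0, 4; Σd² = 32
ρ = 1 − 6Σd² / [n(n²−1)] = 1 − 6×32 / (5×24) = 1 − 192/120 ≈ -0.600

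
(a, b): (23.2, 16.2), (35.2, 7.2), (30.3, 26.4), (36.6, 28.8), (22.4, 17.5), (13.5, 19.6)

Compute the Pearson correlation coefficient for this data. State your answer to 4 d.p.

0.0920

n = 6, Σa = 161.2, Σb = 115.7, Σa² = 4718.94, Σb² = 2531.09, Σab = 3139.88
nΣab − ΣaΣb = 18839.28 − 18650.84 = 188.44
nΣa² − (Σa)² = 28313.64 − 25985.44 = 2328.2; nΣb² − (Σb)² = 15186.54 − 13386.49 = 1800.05
r = 188.44 / √(2328.2 × 1800.05) = 188.44 / 2047.1630 ≈ 0.0920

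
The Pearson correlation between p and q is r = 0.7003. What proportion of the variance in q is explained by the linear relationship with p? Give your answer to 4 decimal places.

r² = (0.7003)² = 0.4904

0.4904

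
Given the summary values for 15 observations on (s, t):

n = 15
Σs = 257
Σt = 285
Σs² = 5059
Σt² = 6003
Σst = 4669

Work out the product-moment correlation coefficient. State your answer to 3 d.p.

-0.345

r = (nΣst − ΣsΣt) / √[(nΣs² − (Σs)²)(nΣt² − (Σt)²)]
Numerator: 15×4669 − 257×285 = -3210
Denominator: √[(75885 − 66049)(90045 − 81225)] = √[9836 × 8820] = 9314.1570
r = -3210 / 9314.1570 ≈ -0.345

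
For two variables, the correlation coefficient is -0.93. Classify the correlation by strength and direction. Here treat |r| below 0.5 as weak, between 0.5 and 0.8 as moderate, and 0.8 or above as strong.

r = -0.93 < 0 so the relationship is negative.
|r| = 0.93, which falls in the strong range.

strong negative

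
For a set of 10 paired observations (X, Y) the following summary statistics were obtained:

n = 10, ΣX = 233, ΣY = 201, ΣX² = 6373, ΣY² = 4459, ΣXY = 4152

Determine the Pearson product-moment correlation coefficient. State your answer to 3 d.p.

-0.845

r = (nΣXY − ΣXΣY) / √[(nΣX² − (ΣX)²)(nΣY² − (ΣY)²)]
Numerator: 10×4152 − 233×201 = -5313
Denominator: √[(63730 − 54289)(44590 − 40401)] = √[9441 × 4189] = 6288.7478
r = -5313 / 6288.7478 ≈ -0.845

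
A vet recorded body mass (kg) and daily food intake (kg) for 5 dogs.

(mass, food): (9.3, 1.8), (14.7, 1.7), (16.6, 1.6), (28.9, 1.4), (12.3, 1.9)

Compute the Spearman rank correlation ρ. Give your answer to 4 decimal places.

-0.9000

Rank mass: 1, 3, 4, 5, 2
Rank food: 4, 3, 2, 1, 5
d = rank(mass) − rank(food): -3, 0, 2, 4, -3; Σd² = 38
ρ = 1 − 6Σd² / [n(n²−1)] = 1 − 6×38 / (5×24) = 1 − 228/120 ≈ -0.9000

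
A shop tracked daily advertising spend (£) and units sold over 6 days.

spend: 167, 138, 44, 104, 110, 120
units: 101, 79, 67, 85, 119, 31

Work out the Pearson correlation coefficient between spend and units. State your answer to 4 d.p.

0.2418

n = 6, Σx = 683, Σy = 482, Σx² = 86185, Σy² = 43278, Σxy = 56367
nΣxy − ΣxΣy = 338202 − 329206 = 8996
nΣx² − (Σx)² = 517110 − 466489 = 50621; nΣy² − (Σy)² = 259668 − 232324 = 27344
r = 8996 / √(50621 × 27344) = 8996 / 37204.5780 ≈ 0.2418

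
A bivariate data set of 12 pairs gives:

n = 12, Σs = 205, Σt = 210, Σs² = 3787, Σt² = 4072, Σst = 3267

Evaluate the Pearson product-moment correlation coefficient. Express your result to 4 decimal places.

r = (nΣst − ΣsΣt) / √[(nΣs² − (Σs)²)(nΣt² − (Σt)²)]
Numerator: 12×3267 − 205×210 = -3846
Denominator: √[(45444 − 42025)(48864 − 44100)] = √[3419 × 4764] = 4035.8538
r = -3846 / 4035.8538 ≈ -0.9530

-0.9530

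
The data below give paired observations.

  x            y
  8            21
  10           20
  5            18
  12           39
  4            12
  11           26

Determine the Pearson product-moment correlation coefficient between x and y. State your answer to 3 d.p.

0.843

n = 6, Σx = 50, Σy = 136, Σx² = 470, Σy² = 3506, Σxy = 1260
nΣxy − ΣxΣy = 7560 − 6800 = 760
nΣx² − (Σx)² = 2820 − 2500 = 320; nΣy² − (Σy)² = 21036 − 18496 = 2540
r = 760 / √(320 × 2540) = 760 / 901.5542 ≈ 0.843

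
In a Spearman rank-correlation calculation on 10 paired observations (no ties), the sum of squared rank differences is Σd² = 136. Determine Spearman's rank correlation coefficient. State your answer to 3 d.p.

0.176

ρ = 1 − 6Σd² / [n(n²−1)] = 1 − 6×136 / (10×99)
  = 1 − 816/990 = 1 − 0.8242 ≈ 0.176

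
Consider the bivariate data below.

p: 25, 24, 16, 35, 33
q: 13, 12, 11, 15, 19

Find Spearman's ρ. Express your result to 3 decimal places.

0.900

Rank p: 3, 2, 1, 5, 4
Rank q: 3, 2, 1, 4, 5
d = rank(p) − rank(q): 0, 0, 0, 1, -1; Σd² = 2
ρ = 1 − 6Σd² / [n(n²−1)] = 1 − 6×2 / (5×24) = 1 − 12/120 ≈ 0.900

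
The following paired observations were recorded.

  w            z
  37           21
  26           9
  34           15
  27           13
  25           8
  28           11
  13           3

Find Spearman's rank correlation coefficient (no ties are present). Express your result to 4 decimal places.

Rank w: 7, 3, 6, 4, 2, 5, 1
Rank z: 7, 3, 6, 5, 2, 4, 1
d = rank(w) − rank(z): 0, 0, 0, -1, 0, 1, 0; Σd² = 2
ρ = 1 − 6Σd² / [n(n²−1)] = 1 − 6×2 / (7×48) = 1 − 12/336 ≈ 0.9643

0.9643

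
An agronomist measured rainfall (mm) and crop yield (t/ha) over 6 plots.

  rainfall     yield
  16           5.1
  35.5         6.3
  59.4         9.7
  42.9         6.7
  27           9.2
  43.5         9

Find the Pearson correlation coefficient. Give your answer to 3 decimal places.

n = 6, Σx = 224.3, Σy = 46, Σx² = 9506.27, Σy² = 370.32, Σxy = 1808.76
nΣxy − ΣxΣy = 10852.56 − 10317.8 = 534.76
nΣx² − (Σx)² = 57037.62 − 50310.49 = 6727.13; nΣy² − (Σy)² = 2221.92 − 2116 = 105.92
r = 534.76 / √(6727.13 × 105.92) = 534.76 / 844.1194 ≈ 0.634

0.634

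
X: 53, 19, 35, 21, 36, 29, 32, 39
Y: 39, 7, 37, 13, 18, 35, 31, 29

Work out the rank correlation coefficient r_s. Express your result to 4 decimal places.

Rank X: 8, 1, 5, 2, 6, 3, 4, 7
Rank Y: 8, 1, 7, 2, 3, 6, 5, 4
d = rank(X) − rank(Y): 0, 0, -2, 0, 3, -3, -1, 3; Σd² = 32
ρ = 1 − 6Σd² / [n(n²−1)] = 1 − 6×32 / (8×63) = 1 − 192/504 ≈ 0.6190

0.6190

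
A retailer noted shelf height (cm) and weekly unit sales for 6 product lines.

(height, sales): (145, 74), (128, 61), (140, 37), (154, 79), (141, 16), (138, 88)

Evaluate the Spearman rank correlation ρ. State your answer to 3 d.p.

0.086

Rank height: 5, 1, 3, 6, 4, 2
Rank sales: 4, 3, 2, 5, 1, 6
d = rank(height) − rank(sales): 1, -2, 1, 1, 3, -4; Σd² = 32
ρ = 1 − 6Σd² / [n(n²−1)] = 1 − 6×32 / (6×35) = 1 − 192/210 ≈ 0.086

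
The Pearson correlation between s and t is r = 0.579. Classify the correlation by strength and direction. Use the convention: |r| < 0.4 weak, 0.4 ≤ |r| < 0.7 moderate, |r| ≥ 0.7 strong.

moderate positive

r = 0.579 > 0 so the relationship is positive.
|r| = 0.579, which falls in the moderate range.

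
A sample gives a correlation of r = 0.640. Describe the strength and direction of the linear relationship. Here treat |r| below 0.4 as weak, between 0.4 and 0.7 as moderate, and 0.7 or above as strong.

r = 0.640 > 0 so the relationship is positive.
|r| = 0.640, which falls in the moderate range.

moderate positive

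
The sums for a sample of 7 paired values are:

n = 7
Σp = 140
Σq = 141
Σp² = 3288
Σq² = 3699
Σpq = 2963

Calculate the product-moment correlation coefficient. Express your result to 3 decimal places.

r = (nΣpq − ΣpΣq) / √[(nΣp² − (Σp)²)(nΣq² − (Σq)²)]
Numerator: 7×2963 − 140×141 = 1001
Denominator: √[(23016 − 19600)(25893 − 19881)] = √[3416 × 6012] = 4531.7758
r = 1001 / 4531.7758 ≈ 0.221

0.221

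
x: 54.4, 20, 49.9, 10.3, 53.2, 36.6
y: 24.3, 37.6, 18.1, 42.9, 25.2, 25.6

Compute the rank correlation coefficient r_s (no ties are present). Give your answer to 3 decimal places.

-0.829

Rank x: 6, 2, 4, 1, 5, 3
Rank y: 2, 5, 1, 6, 3, 4
d = rank(x) − rank(y): 4, -3, 3, -5, 2, -1; Σd² = 64
ρ = 1 − 6Σd² / [n(n²−1)] = 1 − 6×64 / (6×35) = 1 − 384/210 ≈ -0.829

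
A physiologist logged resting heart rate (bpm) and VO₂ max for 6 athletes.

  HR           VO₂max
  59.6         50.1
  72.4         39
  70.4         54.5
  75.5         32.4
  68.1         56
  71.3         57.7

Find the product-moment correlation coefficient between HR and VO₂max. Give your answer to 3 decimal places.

-0.459

n = 6, Σx = 417.3, Σy = 289.7, Σx² = 29171.63, Σy² = 14516.31, Σxy = 20020.17
nΣxy − ΣxΣy = 120121.02 − 120891.81 = -770.79
nΣx² − (Σx)² = 175029.78 − 174139.29 = 890.49; nΣy² − (Σy)² = 87097.86 − 83926.09 = 3171.77
r = -770.79 / √(890.49 × 3171.77) = -770.79 / 1680.6039 ≈ -0.459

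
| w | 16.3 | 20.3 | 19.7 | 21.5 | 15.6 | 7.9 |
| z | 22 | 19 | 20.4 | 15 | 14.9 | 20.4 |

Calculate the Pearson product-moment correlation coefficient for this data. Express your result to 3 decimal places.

-0.317

n = 6, Σw = 101.3, Σz = 111.7, Σw² = 1833.89, Σz² = 2124.33, Σwz = 1862.28
nΣwz − ΣwΣz = 11173.68 − 11315.21 = -141.53
nΣw² − (Σw)² = 11003.34 − 10261.69 = 741.65; nΣz² − (Σz)² = 12745.98 − 12476.89 = 269.09
r = -141.53 / √(741.65 × 269.09) = -141.53 / 446.7333 ≈ -0.317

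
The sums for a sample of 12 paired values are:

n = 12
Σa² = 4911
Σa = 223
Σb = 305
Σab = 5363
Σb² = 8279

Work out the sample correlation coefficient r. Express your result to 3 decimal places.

-0.480

r = (nΣab − ΣaΣb) / √[(nΣa² − (Σa)²)(nΣb² − (Σb)²)]
Numerator: 12×5363 − 223×305 = -3659
Denominator: √[(58932 − 49729)(99348 − 93025)] = √[9203 × 6323] = 7628.2743
r = -3659 / 7628.2743 ≈ -0.480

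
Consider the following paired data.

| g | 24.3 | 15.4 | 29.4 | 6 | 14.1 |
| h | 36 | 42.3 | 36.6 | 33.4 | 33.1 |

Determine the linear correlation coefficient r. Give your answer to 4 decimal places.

n = 5, Σg = 89.2, Σh = 181.4, Σg² = 1926.82, Σh² = 6636.02, Σgh = 3269.37
nΣgh − ΣgΣh = 16346.85 − 16180.88 = 165.97
nΣg² − (Σg)² = 9634.1 − 7956.64 = 1677.46; nΣh² − (Σh)² = 33180.1 − 32905.96 = 274.14
r = 165.97 / √(1677.46 × 274.14) = 165.97 / 678.1290 ≈ 0.2447

0.2447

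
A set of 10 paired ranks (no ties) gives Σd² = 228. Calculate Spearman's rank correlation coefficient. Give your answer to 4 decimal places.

-0.3818

ρ = 1 − 6Σd² / [n(n²−1)] = 1 − 6×228 / (10×99)
  = 1 − 1368/990 = 1 − 1.38182 ≈ -0.3818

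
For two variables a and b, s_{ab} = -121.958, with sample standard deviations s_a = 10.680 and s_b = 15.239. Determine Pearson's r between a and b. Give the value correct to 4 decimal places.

r = Cov(a,b) / (s_a · s_b) = -121.958 / (10.680 × 15.239)
  = -121.958 / 162.7525 ≈ -0.7493

-0.7493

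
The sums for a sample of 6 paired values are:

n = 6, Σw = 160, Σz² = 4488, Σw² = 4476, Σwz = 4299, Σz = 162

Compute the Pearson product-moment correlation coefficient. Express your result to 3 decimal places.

r = (nΣwz − ΣwΣz) / √[(nΣw² − (Σw)²)(nΣz² − (Σz)²)]
Numerator: 6×4299 − 160×162 = -126
Denominator: √[(26856 − 25600)(26928 − 26244)] = √[1256 × 684] = 926.8786
r = -126 / 926.8786 ≈ -0.136

-0.136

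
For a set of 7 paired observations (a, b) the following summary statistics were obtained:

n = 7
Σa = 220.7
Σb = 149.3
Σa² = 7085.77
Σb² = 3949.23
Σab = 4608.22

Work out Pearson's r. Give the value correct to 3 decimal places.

-0.317

r = (nΣab − ΣaΣb) / √[(nΣa² − (Σa)²)(nΣb² − (Σb)²)]
Numerator: 7×4608.22 − 220.7×149.3 = -692.97
Denominator: √[(49600.39 − 48708.49)(27644.61 − 22290.49)] = √[891.9 × 5354.12] = 2185.2550
r = -692.97 / 2185.2550 ≈ -0.317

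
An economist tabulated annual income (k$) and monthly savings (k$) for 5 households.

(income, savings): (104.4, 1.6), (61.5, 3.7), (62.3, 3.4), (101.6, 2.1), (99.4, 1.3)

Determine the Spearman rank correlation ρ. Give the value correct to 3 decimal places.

-0.700

Rank income: 5, 1, 2, 4, 3
Rank savings: 2, 5, 4, 3, 1
d = rank(income) − rank(savings): 3, -4, -2, 1, 2; Σd² = 34
ρ = 1 − 6Σd² / [n(n²−1)] = 1 − 6×34 / (5×24) = 1 − 204/120 ≈ -0.700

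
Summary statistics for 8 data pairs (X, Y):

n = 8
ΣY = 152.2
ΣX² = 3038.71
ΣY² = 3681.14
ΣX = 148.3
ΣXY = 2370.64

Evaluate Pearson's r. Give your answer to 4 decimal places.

r = (nΣXY − ΣXΣY) / √[(nΣX² − (ΣX)²)(nΣY² − (ΣY)²)]
Numerator: 8×2370.64 − 148.3×152.2 = -3606.14
Denominator: √[(24309.68 − 21992.89)(29449.12 − 23164.84)] = √[2316.79 × 6284.28] = 3815.6726
r = -3606.14 / 3815.6726 ≈ -0.9451

-0.9451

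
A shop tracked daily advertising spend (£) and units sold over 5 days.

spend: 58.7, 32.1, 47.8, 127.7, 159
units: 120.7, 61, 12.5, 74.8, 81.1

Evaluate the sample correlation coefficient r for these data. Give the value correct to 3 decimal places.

0.268

n = 5, Σx = 425.3, Σy = 350.1, Σx² = 48349.23, Σy² = 30617.99, Σxy = 32087.55
nΣxy − ΣxΣy = 160437.75 − 148897.53 = 11540.22
nΣx² − (Σx)² = 241746.15 − 180880.09 = 60866.06; nΣy² − (Σy)² = 153089.95 − 122570.01 = 30519.94
r = 11540.22 / √(60866.06 × 30519.94) = 11540.22 / 43100.2146 ≈ 0.268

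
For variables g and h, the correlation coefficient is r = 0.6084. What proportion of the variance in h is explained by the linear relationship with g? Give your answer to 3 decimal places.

r² = (0.6084)² = 0.370

0.370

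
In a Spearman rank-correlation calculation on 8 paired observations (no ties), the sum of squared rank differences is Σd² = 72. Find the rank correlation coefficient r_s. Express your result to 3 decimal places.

ρ = 1 − 6Σd² / [n(n²−1)] = 1 − 6×72 / (8×63)
  = 1 − 432/504 = 1 − 0.8571 ≈ 0.143

0.143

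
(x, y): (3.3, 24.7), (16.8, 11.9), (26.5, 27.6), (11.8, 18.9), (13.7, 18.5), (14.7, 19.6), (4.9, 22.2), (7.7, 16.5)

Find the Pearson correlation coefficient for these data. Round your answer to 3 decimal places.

0.105

n = 8, Σx = 99.4, Σy = 159.9, Σx² = 1621.7, Σy² = 3362.17, Σxy = 2013.25
nΣxy − ΣxΣy = 16106 − 15894.06 = 211.94
nΣx² − (Σx)² = 12973.6 − 9880.36 = 3093.24; nΣy² − (Σy)² = 26897.36 − 25568.01 = 1329.35
r = 211.94 / √(3093.24 × 1329.35) = 211.94 / 2027.8064 ≈ 0.105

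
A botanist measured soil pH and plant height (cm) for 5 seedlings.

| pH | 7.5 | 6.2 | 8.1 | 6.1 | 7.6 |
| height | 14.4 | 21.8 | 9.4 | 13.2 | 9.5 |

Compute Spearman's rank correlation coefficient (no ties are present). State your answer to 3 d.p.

-0.700

Rank pH: 3, 2, 5, 1, 4
Rank height: 4, 5, 1, 3, 2
d = rank(pH) − rank(height): -1, -3, 4, -2, 2; Σd² = 34
ρ = 1 − 6Σd² / [n(n²−1)] = 1 − 6×34 / (5×24) = 1 − 204/120 ≈ -0.700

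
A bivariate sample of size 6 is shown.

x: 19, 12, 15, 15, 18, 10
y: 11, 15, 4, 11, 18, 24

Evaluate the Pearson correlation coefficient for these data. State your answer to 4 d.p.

-0.4523

n = 6, Σx = 89, Σy = 83, Σx² = 1379, Σy² = 1383, Σxy = 1178
nΣxy − ΣxΣy = 7068 − 7387 = -319
nΣx² − (Σx)² = 8274 − 7921 = 353; nΣy² − (Σy)² = 8298 − 6889 = 1409
r = -319 / √(353 × 1409) = -319 / 705.2496 ≈ -0.4523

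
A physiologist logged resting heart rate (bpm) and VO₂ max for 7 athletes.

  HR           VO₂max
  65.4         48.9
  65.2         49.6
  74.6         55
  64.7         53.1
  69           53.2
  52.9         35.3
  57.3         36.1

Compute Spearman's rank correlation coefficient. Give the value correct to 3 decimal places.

Rank HR: 5, 4, 7, 3, 6, 1, 2
Rank VO₂max: 3, 4, 7, 5, 6, 1, 2
d = rank(HR) − rank(VO₂max): 2, 0, 0, -2, 0, 0, 0; Σd² = 8
ρ = 1 − 6Σd² / [n(n²−1)] = 1 − 6×8 / (7×48) = 1 − 48/336 ≈ 0.857

0.857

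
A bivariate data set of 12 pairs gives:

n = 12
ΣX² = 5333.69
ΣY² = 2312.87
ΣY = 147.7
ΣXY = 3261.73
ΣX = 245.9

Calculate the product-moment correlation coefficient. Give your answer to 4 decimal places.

r = (nΣXY − ΣXΣY) / √[(nΣX² − (ΣX)²)(nΣY² − (ΣY)²)]
Numerator: 12×3261.73 − 245.9×147.7 = 2821.33
Denominator: √[(64004.28 − 60466.81)(27754.44 − 21815.29)] = √[3537.47 × 5939.15] = 4583.6192
r = 2821.33 / 4583.6192 ≈ 0.6155

0.6155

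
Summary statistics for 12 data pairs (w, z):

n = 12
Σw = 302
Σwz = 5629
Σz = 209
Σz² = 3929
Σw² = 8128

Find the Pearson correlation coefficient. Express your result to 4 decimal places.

0.9455

r = (nΣwz − ΣwΣz) / √[(nΣw² − (Σw)²)(nΣz² − (Σz)²)]
Numerator: 12×5629 − 302×209 = 4430
Denominator: √[(97536 − 91204)(47148 − 43681)] = √[6332 × 3467] = 4685.4076
r = 4430 / 4685.4076 ≈ 0.9455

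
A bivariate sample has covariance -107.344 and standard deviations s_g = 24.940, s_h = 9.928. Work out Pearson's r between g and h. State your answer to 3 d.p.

r = Cov(g,h) / (s_g · s_h) = -107.344 / (24.940 × 9.928)
  = -107.344 / 247.6043 ≈ -0.434

-0.434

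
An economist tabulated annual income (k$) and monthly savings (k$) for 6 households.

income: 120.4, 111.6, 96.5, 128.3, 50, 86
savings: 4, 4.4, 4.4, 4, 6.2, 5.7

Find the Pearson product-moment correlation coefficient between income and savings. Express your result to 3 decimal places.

n = 6, Σx = 592.8, Σy = 28.7, Σx² = 62619.86, Σy² = 141.65, Σxy = 2710.64
nΣxy − ΣxΣy = 16263.84 − 17013.36 = -749.52
nΣx² − (Σx)² = 375719.16 − 351411.84 = 24307.32; nΣy² − (Σy)² = 849.9 − 823.69 = 26.21
r = -749.52 / √(24307.32 × 26.21) = -749.52 / 798.1822 ≈ -0.939

-0.939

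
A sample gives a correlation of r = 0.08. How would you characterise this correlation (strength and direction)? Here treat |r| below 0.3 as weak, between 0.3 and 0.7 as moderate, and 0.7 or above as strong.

weak positive

r = 0.08 > 0 so the relationship is positive.
|r| = 0.08, which falls in the weak range.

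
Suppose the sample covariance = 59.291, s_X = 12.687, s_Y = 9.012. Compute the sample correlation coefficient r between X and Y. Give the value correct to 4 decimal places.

r = Cov(X,Y) / (s_X · s_Y) = 59.291 / (12.687 × 9.012)
  = 59.291 / 114.3352 ≈ 0.5186

0.5186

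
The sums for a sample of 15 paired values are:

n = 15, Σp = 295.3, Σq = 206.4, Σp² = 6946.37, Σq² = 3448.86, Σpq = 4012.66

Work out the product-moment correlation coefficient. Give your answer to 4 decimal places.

-0.0610

r = (nΣpq − ΣpΣq) / √[(nΣp² − (Σp)²)(nΣq² − (Σq)²)]
Numerator: 15×4012.66 − 295.3×206.4 = -760.02
Denominator: √[(104195.55 − 87202.09)(51732.9 − 42600.96)] = √[16993.46 × 9131.94] = 12457.2572
r = -760.02 / 12457.2572 ≈ -0.0610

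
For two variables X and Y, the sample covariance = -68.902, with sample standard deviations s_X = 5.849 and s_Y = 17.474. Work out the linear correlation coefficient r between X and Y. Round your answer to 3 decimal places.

r = Cov(X,Y) / (s_X · s_Y) = -68.902 / (5.849 × 17.474)
  = -68.902 / 102.2054 ≈ -0.674

-0.674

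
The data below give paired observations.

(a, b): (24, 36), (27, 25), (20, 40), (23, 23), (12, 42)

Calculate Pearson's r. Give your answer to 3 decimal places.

-0.740

n = 5, Σa = 106, Σb = 166, Σa² = 2378, Σb² = 5814, Σab = 3372
nΣab − ΣaΣb = 16860 − 17596 = -736
nΣa² − (Σa)² = 11890 − 11236 = 654; nΣb² − (Σb)² = 29070 − 27556 = 1514
r = -736 / √(654 × 1514) = -736 / 995.0658 ≈ -0.740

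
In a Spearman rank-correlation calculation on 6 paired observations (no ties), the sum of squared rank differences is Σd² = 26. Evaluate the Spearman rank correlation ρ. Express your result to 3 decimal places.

0.257

ρ = 1 − 6Σd² / [n(n²−1)] = 1 − 6×26 / (6×35)
  = 1 − 156/210 = 1 − 0.7429 ≈ 0.257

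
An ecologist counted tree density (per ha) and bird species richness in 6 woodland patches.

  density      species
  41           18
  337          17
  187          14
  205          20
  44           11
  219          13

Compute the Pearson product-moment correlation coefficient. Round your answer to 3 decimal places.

n = 6, Σx = 1033, Σy = 93, Σx² = 242141, Σy² = 1499, Σxy = 16516
nΣxy − ΣxΣy = 99096 − 96069 = 3027
nΣx² − (Σx)² = 1452846 − 1067089 = 385757; nΣy² − (Σy)² = 8994 − 8649 = 345
r = 3027 / √(385757 × 345) = 3027 / 11536.2977 ≈ 0.262

0.262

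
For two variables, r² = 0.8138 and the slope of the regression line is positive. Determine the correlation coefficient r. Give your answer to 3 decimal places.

0.902

|r| = √0.8138 = 0.902
The association is positive, so r = 0.902.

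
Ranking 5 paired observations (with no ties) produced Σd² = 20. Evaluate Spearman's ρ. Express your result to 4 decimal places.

0.0000

ρ = 1 − 6Σd² / [n(n²−1)] = 1 − 6×20 / (5×24)
  = 1 − 120/120 = 1 − 1.00000 ≈ 0.0000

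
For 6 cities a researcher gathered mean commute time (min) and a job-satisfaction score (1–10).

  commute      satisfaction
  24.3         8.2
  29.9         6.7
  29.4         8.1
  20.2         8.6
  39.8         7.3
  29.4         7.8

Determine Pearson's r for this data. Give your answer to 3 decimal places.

n = 6, Σx = 173, Σy = 46.7, Σx² = 5205.3, Σy² = 365.83, Σxy = 1331.31
nΣxy − ΣxΣy = 7987.86 − 8079.1 = -91.24
nΣx² − (Σx)² = 31231.8 − 29929 = 1302.8; nΣy² − (Σy)² = 2194.98 − 2180.89 = 14.09
r = -91.24 / √(1302.8 × 14.09) = -91.24 / 135.4860 ≈ -0.673

-0.673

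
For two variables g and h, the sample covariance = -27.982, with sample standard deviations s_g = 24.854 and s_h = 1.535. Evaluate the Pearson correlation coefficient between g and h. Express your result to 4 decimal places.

-0.7335

r = Cov(g,h) / (s_g · s_h) = -27.982 / (24.854 × 1.535)
  = -27.982 / 38.1509 ≈ -0.7335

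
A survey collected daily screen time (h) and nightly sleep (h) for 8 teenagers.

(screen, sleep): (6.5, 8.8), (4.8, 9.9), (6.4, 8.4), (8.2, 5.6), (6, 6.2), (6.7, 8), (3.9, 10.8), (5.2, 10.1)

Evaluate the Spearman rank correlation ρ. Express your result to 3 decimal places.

-0.810

Rank screen: 6, 2, 5, 8, 4, 7, 1, 3
Rank sleep: 5, 6, 4, 1, 2, 3, 8, 7
d = rank(screen) − rank(sleep): 1, -4, 1, 7, 2, 4, -7, -4; Σd² = 152
ρ = 1 − 6Σd² / [n(n²−1)] = 1 − 6×152 / (8×63) = 1 − 912/504 ≈ -0.810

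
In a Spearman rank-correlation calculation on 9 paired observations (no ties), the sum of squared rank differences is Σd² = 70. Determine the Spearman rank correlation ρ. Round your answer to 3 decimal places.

ρ = 1 − 6Σd² / [n(n²−1)] = 1 − 6×70 / (9×80)
  = 1 − 420/720 = 1 − 0.5833 ≈ 0.417

0.417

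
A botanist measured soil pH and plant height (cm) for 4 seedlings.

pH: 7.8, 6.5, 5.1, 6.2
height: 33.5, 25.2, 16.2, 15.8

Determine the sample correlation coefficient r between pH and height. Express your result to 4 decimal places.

0.8982

n = 4, Σx = 25.6, Σy = 90.7, Σx² = 167.54, Σy² = 2269.37, Σxy = 605.68
nΣxy − ΣxΣy = 2422.72 − 2321.92 = 100.8
nΣx² − (Σx)² = 670.16 − 655.36 = 14.8; nΣy² − (Σy)² = 9077.48 − 8226.49 = 850.99
r = 100.8 / √(14.8 × 850.99) = 100.8 / 112.2259 ≈ 0.8982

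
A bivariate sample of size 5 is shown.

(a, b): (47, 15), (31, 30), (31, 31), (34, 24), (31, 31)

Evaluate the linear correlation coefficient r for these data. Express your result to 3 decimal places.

n = 5, Σa = 174, Σb = 131, Σa² = 6248, Σb² = 3623, Σab = 4373
nΣab − ΣaΣb = 21865 − 22794 = -929
nΣa² − (Σa)² = 31240 − 30276 = 964; nΣb² − (Σb)² = 18115 − 17161 = 954
r = -929 / √(964 × 954) = -929 / 958.9870 ≈ -0.969

-0.969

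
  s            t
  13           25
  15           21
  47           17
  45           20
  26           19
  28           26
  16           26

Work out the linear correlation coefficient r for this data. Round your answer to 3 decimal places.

-0.659

n = 7, Σs = 190, Σt = 154, Σs² = 6344, Σt² = 3468, Σst = 3977
nΣst − ΣsΣt = 27839 − 29260 = -1421
nΣs² − (Σs)² = 44408 − 36100 = 8308; nΣt² − (Σt)² = 24276 − 23716 = 560
r = -1421 / √(8308 × 560) = -1421 / 2156.9608 ≈ -0.659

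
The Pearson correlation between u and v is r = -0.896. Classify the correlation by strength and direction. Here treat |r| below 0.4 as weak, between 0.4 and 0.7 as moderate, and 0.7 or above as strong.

strong negative

r = -0.896 < 0 so the relationship is negative.
|r| = 0.896, which falls in the strong range.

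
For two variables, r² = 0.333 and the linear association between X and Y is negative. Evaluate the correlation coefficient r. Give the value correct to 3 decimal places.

-0.577

|r| = √0.333 = 0.577
The association is negative, so r = −0.577.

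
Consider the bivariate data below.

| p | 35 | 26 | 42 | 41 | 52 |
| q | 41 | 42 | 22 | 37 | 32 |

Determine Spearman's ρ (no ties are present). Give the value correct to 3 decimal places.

-0.900

Rank p: 2, 1, 4, 3, 5
Rank q: 4, 5, 1, 3, 2
d = rank(p) − rank(q): -2, -4, 3, 0, 3; Σd² = 38
ρ = 1 − 6Σd² / [n(n²−1)] = 1 − 6×38 / (5×24) = 1 − 228/120 ≈ -0.900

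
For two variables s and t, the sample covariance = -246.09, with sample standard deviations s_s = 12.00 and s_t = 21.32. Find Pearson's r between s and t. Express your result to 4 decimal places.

r = Cov(s,t) / (s_s · s_t) = -246.09 / (12.00 × 21.32)
  = -246.09 / 255.8400 ≈ -0.9619

-0.9619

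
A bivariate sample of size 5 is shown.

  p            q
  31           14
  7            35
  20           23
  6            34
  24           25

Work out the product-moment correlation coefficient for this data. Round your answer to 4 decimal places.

-0.9643

n = 5, Σp = 88, Σq = 131, Σp² = 2022, Σq² = 3731, Σpq = 1943
nΣpq − ΣpΣq = 9715 − 11528 = -1813
nΣp² − (Σp)² = 10110 − 7744 = 2366; nΣq² − (Σq)² = 18655 − 17161 = 1494
r = -1813 / √(2366 × 1494) = -1813 / 1880.1074 ≈ -0.9643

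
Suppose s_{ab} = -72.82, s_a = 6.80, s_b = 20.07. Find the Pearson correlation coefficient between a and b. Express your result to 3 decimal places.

-0.534

r = Cov(a,b) / (s_a · s_b) = -72.82 / (6.80 × 20.07)
  = -72.82 / 136.4760 ≈ -0.534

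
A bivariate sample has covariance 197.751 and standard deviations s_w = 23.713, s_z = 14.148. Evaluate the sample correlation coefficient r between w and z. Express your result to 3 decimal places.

r = Cov(w,z) / (s_w · s_z) = 197.751 / (23.713 × 14.148)
  = 197.751 / 335.4915 ≈ 0.589

0.589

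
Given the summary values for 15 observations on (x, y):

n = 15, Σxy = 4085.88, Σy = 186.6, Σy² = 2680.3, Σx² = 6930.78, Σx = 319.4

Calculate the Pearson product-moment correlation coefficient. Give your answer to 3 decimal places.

0.522

r = (nΣxy − ΣxΣy) / √[(nΣx² − (Σx)²)(nΣy² − (Σy)²)]
Numerator: 15×4085.88 − 319.4×186.6 = 1688.16
Denominator: √[(103961.7 − 102016.36)(40204.5 − 34819.56)] = √[1945.34 × 5384.94] = 3236.5938
r = 1688.16 / 3236.5938 ≈ 0.522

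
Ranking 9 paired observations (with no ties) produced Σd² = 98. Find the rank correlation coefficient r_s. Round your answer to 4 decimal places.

0.1833

ρ = 1 − 6Σd² / [n(n²−1)] = 1 − 6×98 / (9×80)
  = 1 − 588/720 = 1 − 0.81667 ≈ 0.1833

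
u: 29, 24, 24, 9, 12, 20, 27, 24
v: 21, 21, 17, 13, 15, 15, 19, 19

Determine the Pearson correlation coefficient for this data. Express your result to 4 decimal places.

n = 8, Σu = 169, Σv = 140, Σu² = 3923, Σv² = 2512, Σuv = 3087
nΣuv − ΣuΣv = 24696 − 23660 = 1036
nΣu² − (Σu)² = 31384 − 28561 = 2823; nΣv² − (Σv)² = 20096 − 19600 = 496
r = 1036 / √(2823 × 496) = 1036 / 1183.3038 ≈ 0.8755

0.8755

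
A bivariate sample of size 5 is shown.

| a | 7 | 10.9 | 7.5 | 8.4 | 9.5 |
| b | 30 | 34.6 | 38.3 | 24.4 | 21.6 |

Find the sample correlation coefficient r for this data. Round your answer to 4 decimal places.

-0.1131

n = 5, Σa = 43.3, Σb = 148.9, Σa² = 384.87, Σb² = 4625.97, Σab = 1284.55
nΣab − ΣaΣb = 6422.75 − 6447.37 = -24.62
nΣa² − (Σa)² = 1924.35 − 1874.89 = 49.46; nΣb² − (Σb)² = 23129.85 − 22171.21 = 958.64
r = -24.62 / √(49.46 × 958.64) = -24.62 / 217.7483 ≈ -0.1131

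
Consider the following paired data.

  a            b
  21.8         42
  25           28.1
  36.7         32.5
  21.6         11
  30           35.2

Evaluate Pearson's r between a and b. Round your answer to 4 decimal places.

0.2820

n = 5, Σa = 135.1, Σb = 148.8, Σa² = 3813.69, Σb² = 4969.9, Σab = 4104.45
nΣab − ΣaΣb = 20522.25 − 20102.88 = 419.37
nΣa² − (Σa)² = 19068.45 − 18252.01 = 816.44; nΣb² − (Σb)² = 24849.5 − 22141.44 = 2708.06
r = 419.37 / √(816.44 × 2708.06) = 419.37 / 1486.9326 ≈ 0.2820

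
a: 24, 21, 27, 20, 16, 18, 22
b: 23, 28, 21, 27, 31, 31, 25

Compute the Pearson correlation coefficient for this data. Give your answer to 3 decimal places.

-0.969

n = 7, Σa = 148, Σb = 186, Σa² = 3210, Σb² = 5030, Σab = 3851
nΣab − ΣaΣb = 26957 − 27528 = -571
nΣa² − (Σa)² = 22470 − 21904 = 566; nΣb² − (Σb)² = 35210 − 34596 = 614
r = -571 / √(566 × 614) = -571 / 589.5117 ≈ -0.969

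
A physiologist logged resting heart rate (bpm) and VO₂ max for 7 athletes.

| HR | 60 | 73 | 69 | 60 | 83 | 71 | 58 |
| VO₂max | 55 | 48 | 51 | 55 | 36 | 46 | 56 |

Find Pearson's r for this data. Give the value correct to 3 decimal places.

n = 7, Σx = 474, Σy = 347, Σx² = 32584, Σy² = 17503, Σxy = 23125
nΣxy − ΣxΣy = 161875 − 164478 = -2603
nΣx² − (Σx)² = 228088 − 224676 = 3412; nΣy² − (Σy)² = 122521 − 120409 = 2112
r = -2603 / √(3412 × 2112) = -2603 / 2684.4262 ≈ -0.970

-0.970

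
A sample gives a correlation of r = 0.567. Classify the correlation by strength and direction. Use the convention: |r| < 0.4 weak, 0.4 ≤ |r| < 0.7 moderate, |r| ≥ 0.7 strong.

r = 0.567 > 0 so the relationship is positive.
|r| = 0.567, which falls in the moderate range.

moderate positive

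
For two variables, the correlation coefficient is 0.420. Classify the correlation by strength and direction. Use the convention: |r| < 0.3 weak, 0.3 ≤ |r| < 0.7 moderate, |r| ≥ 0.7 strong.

moderate positive

r = 0.420 > 0 so the relationship is positive.
|r| = 0.420, which falls in the moderate range.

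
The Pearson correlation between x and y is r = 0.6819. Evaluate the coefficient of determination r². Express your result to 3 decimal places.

r² = (0.6819)² = 0.465

0.465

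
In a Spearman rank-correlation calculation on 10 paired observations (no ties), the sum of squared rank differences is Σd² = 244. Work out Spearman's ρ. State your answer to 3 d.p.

ρ = 1 − 6Σd² / [n(n²−1)] = 1 − 6×244 / (10×99)
  = 1 − 1464/990 = 1 − 1.4788 ≈ -0.479

-0.479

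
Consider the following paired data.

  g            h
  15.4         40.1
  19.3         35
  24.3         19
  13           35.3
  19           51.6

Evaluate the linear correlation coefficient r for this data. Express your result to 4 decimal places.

n = 5, Σg = 91, Σh = 181, Σg² = 1730.14, Σh² = 7102.66, Σgh = 3194.04
nΣgh − ΣgΣh = 15970.2 − 16471 = -500.8
nΣg² − (Σg)² = 8650.7 − 8281 = 369.7; nΣh² − (Σh)² = 35513.3 − 32761 = 2752.3
r = -500.8 / √(369.7 × 2752.3) = -500.8 / 1008.7246 ≈ -0.4965

-0.4965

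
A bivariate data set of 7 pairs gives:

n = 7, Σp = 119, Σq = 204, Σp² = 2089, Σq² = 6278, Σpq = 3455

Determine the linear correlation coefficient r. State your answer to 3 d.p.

r = (nΣpq − ΣpΣq) / √[(nΣp² − (Σp)²)(nΣq² − (Σq)²)]
Numerator: 7×3455 − 119×204 = -91
Denominator: √[(14623 − 14161)(43946 − 41616)] = √[462 × 2330] = 1037.5259
r = -91 / 1037.5259 ≈ -0.088

-0.088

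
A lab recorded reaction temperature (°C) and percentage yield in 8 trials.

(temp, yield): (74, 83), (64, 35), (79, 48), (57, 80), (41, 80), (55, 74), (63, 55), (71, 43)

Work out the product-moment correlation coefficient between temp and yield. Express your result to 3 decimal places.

-0.476

n = 8, Σx = 504, Σy = 498, Σx² = 32778, Σy² = 33568, Σxy = 30602
nΣxy − ΣxΣy = 244816 − 250992 = -6176
nΣx² − (Σx)² = 262224 − 254016 = 8208; nΣy² − (Σy)² = 268544 − 248004 = 20540
r = -6176 / √(8208 × 20540) = -6176 / 12984.3105 ≈ -0.476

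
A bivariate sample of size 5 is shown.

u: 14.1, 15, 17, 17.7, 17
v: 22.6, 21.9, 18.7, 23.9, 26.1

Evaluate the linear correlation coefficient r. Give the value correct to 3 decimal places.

n = 5, Σu = 80.8, Σv = 113.2, Σu² = 1315.1, Σv² = 2592.48, Σuv = 1831.79
nΣuv − ΣuΣv = 9158.95 − 9146.56 = 12.39
nΣu² − (Σu)² = 6575.5 − 6528.64 = 46.86; nΣv² − (Σv)² = 12962.4 − 12814.24 = 148.16
r = 12.39 / √(46.86 × 148.16) = 12.39 / 83.3233 ≈ 0.149

0.149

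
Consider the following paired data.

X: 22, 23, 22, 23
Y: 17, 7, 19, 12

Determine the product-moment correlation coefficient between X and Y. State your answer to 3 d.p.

-0.913

n = 4, ΣX = 90, ΣY = 55, ΣX² = 2026, ΣY² = 843, ΣXY = 1229
nΣXY − ΣXΣY = 4916 − 4950 = -34
nΣX² − (ΣX)² = 8104 − 8100 = 4; nΣY² − (ΣY)² = 3372 − 3025 = 347
r = -34 / √(4 × 347) = -34 / 37.2559 ≈ -0.913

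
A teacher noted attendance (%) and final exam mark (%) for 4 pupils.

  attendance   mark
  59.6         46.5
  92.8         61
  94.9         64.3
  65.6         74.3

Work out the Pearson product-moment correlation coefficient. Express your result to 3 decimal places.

0.250

n = 4, Σx = 312.9, Σy = 246.1, Σx² = 25473.37, Σy² = 15538.23, Σxy = 19408.35
nΣxy − ΣxΣy = 77633.4 − 77004.69 = 628.71
nΣx² − (Σx)² = 101893.48 − 97906.41 = 3987.07; nΣy² − (Σy)² = 62152.92 − 60565.21 = 1587.71
r = 628.71 / √(3987.07 × 1587.71) = 628.71 / 2516.0109 ≈ 0.250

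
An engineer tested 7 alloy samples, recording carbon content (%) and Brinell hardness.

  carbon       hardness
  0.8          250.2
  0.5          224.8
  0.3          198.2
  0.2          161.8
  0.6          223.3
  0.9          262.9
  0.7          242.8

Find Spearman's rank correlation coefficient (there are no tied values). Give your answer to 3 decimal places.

0.964

Rank carbon: 6, 3, 2, 1, 4, 7, 5
Rank hardness: 6, 4, 2, 1, 3, 7, 5
d = rank(carbon) − rank(hardness): 0, -1, 0, 0, 1, 0, 0; Σd² = 2
ρ = 1 − 6Σd² / [n(n²−1)] = 1 − 6×2 / (7×48) = 1 − 12/336 ≈ 0.964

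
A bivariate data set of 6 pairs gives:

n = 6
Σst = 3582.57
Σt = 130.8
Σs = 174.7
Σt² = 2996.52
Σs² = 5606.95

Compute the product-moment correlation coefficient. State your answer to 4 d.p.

-0.8222

r = (nΣst − ΣsΣt) / √[(nΣs² − (Σs)²)(nΣt² − (Σt)²)]
Numerator: 6×3582.57 − 174.7×130.8 = -1355.34
Denominator: √[(33641.7 − 30520.09)(17979.12 − 17108.64)] = √[3121.61 × 870.48] = 1648.4232
r = -1355.34 / 1648.4232 ≈ -0.8222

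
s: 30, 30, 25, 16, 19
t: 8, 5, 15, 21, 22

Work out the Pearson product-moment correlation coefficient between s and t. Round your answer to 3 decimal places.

-0.957

n = 5, Σs = 120, Σt = 71, Σs² = 3042, Σt² = 1239, Σst = 1519
nΣst − ΣsΣt = 7595 − 8520 = -925
nΣs² − (Σs)² = 15210 − 14400 = 810; nΣt² − (Σt)² = 6195 − 5041 = 1154
r = -925 / √(810 × 1154) = -925 / 966.8195 ≈ -0.957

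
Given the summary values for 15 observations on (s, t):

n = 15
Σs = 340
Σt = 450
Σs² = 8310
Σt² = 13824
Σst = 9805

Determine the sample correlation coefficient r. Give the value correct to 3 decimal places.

-0.893

r = (nΣst − ΣsΣt) / √[(nΣs² − (Σs)²)(nΣt² − (Σt)²)]
Numerator: 15×9805 − 340×450 = -5925
Denominator: √[(124650 − 115600)(207360 − 202500)] = √[9050 × 4860] = 6631.9680
r = -5925 / 6631.9680 ≈ -0.893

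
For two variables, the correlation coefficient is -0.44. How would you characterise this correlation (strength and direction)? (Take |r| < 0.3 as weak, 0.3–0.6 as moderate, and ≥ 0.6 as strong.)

r = -0.44 < 0 so the relationship is negative.
|r| = 0.44, which falls in the moderate range.

moderate negative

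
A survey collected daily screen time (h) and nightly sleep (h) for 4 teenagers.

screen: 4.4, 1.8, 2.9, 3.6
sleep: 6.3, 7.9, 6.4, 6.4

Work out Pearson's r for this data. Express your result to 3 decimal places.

n = 4, Σx = 12.7, Σy = 27, Σx² = 43.97, Σy² = 184.02, Σxy = 83.54
nΣxy − ΣxΣy = 334.16 − 342.9 = -8.74
nΣx² − (Σx)² = 175.88 − 161.29 = 14.59; nΣy² − (Σy)² = 736.08 − 729 = 7.08
r = -8.74 / √(14.59 × 7.08) = -8.74 / 10.1635 ≈ -0.860

-0.860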